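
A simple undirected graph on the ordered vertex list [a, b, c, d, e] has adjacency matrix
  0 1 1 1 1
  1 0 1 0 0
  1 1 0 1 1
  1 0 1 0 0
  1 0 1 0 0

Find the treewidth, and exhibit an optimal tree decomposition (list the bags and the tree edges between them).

Every bag has size at most 3, so the width is 3 − 1 = 2 and tw(G) ≤ 2. Conversely, {a, c, d} is a clique of size 3, and the vertices of any clique must share a bag in every tree decomposition; so some bag has ≥ 3 vertices and tw(G) ≥ 2. Therefore the treewidth is 2.

Treewidth 2.
One optimal decomposition is:
Bags: B1 = {a, b, c}  B2 = {a, c, e}  B3 = {a, c, d}
Tree: B1–B2, B2–B3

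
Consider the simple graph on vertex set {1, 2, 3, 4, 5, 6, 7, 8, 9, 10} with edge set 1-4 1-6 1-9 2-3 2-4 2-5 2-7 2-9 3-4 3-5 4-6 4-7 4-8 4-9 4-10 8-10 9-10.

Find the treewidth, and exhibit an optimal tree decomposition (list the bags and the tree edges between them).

Each bag holds 3 vertices, so the decomposition has width 2, which upper-bounds the treewidth. Conversely, {1, 4, 9} is a clique of size 3, and the vertices of any clique must share a bag in every tree decomposition; so some bag has ≥ 3 vertices and tw(G) ≥ 2. Therefore the treewidth is 2.

Treewidth 2.
Bags: B1 = {4, 9, 10}  B2 = {1, 4, 9}  B3 = {2, 4, 9}  B4 = {2, 3, 4}  B5 = {4, 8, 10}  B6 = {1, 4, 6}  B7 = {2, 4, 7}  B8 = {2, 3, 5}
Tree: B1–B2, B1–B3, B3–B4, B1–B5, B2–B6, B4–B7, B4–B8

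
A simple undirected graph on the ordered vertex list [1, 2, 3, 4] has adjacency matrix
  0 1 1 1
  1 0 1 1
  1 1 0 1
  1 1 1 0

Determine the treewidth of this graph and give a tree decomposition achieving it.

Treewidth 3.
Bags: B1 = {1, 2, 3, 4}
Tree: (single bag)

A single bag containing all 4 vertices is trivially a valid decomposition of width 3. For the lower bound, the 4 vertices {1, 2, 3, 4} are pairwise adjacent, and any tree decomposition puts a clique entirely inside one bag — forcing width ≥ 3. Combining the bounds, tw(G) = 3.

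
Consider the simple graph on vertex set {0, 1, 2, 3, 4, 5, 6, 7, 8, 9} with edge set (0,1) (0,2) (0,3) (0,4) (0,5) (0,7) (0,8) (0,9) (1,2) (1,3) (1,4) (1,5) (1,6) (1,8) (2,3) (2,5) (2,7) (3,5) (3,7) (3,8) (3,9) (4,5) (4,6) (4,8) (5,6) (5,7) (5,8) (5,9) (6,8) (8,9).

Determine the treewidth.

4

A width-4 tree decomposition is:
Bags: B1 = {0, 1, 3, 5, 8}  B2 = {0, 3, 5, 8, 9}  B3 = {0, 1, 4, 5, 8}  B4 = {0, 1, 2, 3, 5}  B5 = {0, 2, 3, 5, 7}  B6 = {1, 4, 5, 6, 8}
Tree: B1–B2, B1–B3, B1–B4, B4–B5, B3–B6
The largest bag has 5 vertices, giving width 4; this decomposition certifies tw(G) ≤ 4. Conversely, {0, 1, 3, 5, 8} is a clique of size 5, and the vertices of any clique must share a bag in every tree decomposition; so some bag has ≥ 5 vertices and tw(G) ≥ 4. Therefore the treewidth is 4.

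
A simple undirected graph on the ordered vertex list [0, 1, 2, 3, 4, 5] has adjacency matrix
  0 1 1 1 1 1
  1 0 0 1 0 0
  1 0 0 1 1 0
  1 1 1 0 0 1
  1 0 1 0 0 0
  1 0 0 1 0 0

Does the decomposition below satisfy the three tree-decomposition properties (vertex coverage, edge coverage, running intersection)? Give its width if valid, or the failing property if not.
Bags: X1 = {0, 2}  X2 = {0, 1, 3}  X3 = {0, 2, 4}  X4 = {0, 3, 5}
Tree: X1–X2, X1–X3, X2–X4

A tree decomposition must satisfy three properties: every vertex lies in some bag; for every edge, both endpoints lie together in some bag; and for every vertex, the bags containing it form a connected subtree. Here edge (3,2) lies in no bag, so the decomposition is invalid.

No — edge (3,2) lies in no bag.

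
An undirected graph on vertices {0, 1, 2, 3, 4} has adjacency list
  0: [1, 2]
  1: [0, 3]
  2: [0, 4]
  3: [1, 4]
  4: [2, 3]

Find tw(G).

A width-2 tree decomposition is:
Bags: B1 = {0, 1, 2}  B2 = {1, 2, 3}  B3 = {2, 3, 4}
Tree: B1–B2, B2–B3
Each bag holds 3 vertices, so the decomposition has width 2, which upper-bounds the treewidth. Since 2–0–1–3–4–2 is a cycle in G, G is not acyclic. Forests are exactly the graphs of treewidth ≤ 1, so tw(G) ≥ 2. Therefore the treewidth is 2.

2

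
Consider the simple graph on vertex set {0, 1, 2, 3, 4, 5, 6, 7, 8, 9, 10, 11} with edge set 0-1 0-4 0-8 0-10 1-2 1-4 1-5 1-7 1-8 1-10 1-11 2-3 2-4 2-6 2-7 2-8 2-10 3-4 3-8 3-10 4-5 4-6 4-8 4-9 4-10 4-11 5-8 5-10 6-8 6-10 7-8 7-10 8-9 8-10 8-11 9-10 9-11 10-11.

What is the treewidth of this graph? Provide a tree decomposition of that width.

The largest bag has 5 vertices, giving width 4; this decomposition certifies tw(G) ≤ 4. On the other hand G contains the 5-clique {0, 1, 4, 8, 10}. A clique must lie in a single bag of any decomposition, so no decomposition can have width below 4. Therefore the treewidth is 4.

Treewidth 4.
One such decomposition:
Bags: B1 = {1, 2, 4, 8, 10}  B2 = {2, 3, 4, 8, 10}  B3 = {1, 4, 5, 8, 10}  B4 = {1, 4, 8, 10, 11}  B5 = {4, 8, 9, 10, 11}  B6 = {0, 1, 4, 8, 10}  B7 = {1, 2, 7, 8, 10}  B8 = {2, 4, 6, 8, 10}
Tree: B1–B2, B1–B3, B1–B4, B4–B5, B1–B6, B1–B7, B1–B8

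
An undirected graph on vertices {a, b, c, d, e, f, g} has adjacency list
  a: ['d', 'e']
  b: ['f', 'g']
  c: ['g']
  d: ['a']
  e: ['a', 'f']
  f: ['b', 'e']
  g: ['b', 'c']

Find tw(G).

1

A width-1 tree decomposition is:
Bags: B1 = {a, d}  B2 = {a, e}  B3 = {e, f}  B4 = {b, f}  B5 = {b, g}  B6 = {c, g}
Tree: B1–B2, B2–B3, B3–B4, B4–B5, B5–B6
The largest bag has 2 vertices, giving width 1; this decomposition certifies tw(G) ≤ 1. Any graph with an edge has treewidth ≥ 1, and G has the edge d–a. Combining the bounds, tw(G) = 1.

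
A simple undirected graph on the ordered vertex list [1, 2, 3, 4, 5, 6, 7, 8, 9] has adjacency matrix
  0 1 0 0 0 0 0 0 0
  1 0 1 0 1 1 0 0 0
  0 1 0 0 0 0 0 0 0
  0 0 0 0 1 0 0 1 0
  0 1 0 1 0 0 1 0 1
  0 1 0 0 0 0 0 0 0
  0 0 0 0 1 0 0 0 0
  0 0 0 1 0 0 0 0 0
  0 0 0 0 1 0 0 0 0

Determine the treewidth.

1

A width-1 tree decomposition is:
Bags: B1 = {4, 8}  B2 = {4, 5}  B3 = {2, 5}  B4 = {5, 7}  B5 = {1, 2}  B6 = {2, 3}  B7 = {2, 6}  B8 = {5, 9}
Tree: B1–B2, B2–B3, B3–B4, B3–B5, B5–B6, B6–B7, B2–B8
Each bag holds 2 vertices, so the decomposition has width 1, which upper-bounds the treewidth. G has an edge, so its treewidth is at least 1. The upper and lower bounds meet at 1, so that is the treewidth.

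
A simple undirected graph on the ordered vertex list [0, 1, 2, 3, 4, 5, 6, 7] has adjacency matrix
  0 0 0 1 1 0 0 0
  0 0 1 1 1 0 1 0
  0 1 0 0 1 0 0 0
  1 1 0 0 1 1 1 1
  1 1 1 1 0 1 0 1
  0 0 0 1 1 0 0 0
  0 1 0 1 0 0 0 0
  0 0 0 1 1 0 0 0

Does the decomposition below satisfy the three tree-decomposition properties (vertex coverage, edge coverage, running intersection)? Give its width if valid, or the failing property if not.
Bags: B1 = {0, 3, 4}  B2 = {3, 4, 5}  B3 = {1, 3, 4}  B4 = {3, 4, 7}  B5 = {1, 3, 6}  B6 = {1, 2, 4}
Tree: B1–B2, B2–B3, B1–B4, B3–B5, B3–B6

Yes; width 2.

Every vertex of G appears in some bag (union = {0, 1, 2, 3, 4, 5, 6, 7}); every edge is covered by a bag; and for each vertex v the set of bags containing v is connected in the bag tree. The decomposition is therefore valid. The largest bag has 3 vertices, so the width is 2.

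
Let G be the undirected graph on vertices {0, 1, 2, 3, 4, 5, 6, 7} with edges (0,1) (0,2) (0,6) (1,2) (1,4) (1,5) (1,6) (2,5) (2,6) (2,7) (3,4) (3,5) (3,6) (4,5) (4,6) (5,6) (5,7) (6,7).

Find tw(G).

3

A width-3 tree decomposition is:
Bags: B1 = {1, 4, 5, 6}  B2 = {1, 2, 5, 6}  B3 = {3, 4, 5, 6}  B4 = {2, 5, 6, 7}  B5 = {0, 1, 2, 6}
Tree: B1–B2, B1–B3, B2–B4, B2–B5
The largest bag has 4 vertices, giving width 3; this decomposition certifies tw(G) ≤ 3. For the lower bound, the 4 vertices {0, 1, 2, 6} are pairwise adjacent, and any tree decomposition puts a clique entirely inside one bag — forcing width ≥ 3. Therefore the treewidth is 3.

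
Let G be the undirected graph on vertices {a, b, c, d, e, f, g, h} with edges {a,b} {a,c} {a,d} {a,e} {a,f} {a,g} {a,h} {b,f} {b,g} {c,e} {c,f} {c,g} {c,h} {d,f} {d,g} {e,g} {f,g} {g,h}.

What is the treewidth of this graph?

A width-3 tree decomposition is:
Bags: B1 = {a, c, f, g}  B2 = {a, c, e, g}  B3 = {a, d, f, g}  B4 = {a, c, g, h}  B5 = {a, b, f, g}
Tree: B1–B2, B1–B3, B1–B4, B3–B5
The largest bag has 4 vertices, giving width 3; this decomposition certifies tw(G) ≤ 3. On the other hand G contains the 4-clique {a, c, e, g}. A clique must lie in a single bag of any decomposition, so no decomposition can have width below 3. Therefore the treewidth is 3.

3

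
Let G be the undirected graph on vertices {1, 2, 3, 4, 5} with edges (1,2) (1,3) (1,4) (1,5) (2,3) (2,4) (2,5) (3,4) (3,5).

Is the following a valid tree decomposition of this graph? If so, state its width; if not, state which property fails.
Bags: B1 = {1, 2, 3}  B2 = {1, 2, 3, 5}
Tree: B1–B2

No — vertex 4 appears in no bag.

A tree decomposition must satisfy three properties: every vertex lies in some bag; for every edge, both endpoints lie together in some bag; and for every vertex, the bags containing it form a connected subtree. Here vertex 4 appears in no bag, so the decomposition is invalid.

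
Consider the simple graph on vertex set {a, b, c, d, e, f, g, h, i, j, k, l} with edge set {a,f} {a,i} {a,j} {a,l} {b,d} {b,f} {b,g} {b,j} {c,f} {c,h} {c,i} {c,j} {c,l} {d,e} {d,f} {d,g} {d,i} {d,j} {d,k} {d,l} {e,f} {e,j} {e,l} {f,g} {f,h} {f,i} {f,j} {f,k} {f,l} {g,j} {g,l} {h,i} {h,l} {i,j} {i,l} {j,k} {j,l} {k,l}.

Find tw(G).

4

A width-4 tree decomposition is:
Bags: B1 = {d, f, i, j, l}  B2 = {d, f, g, j, l}  B3 = {a, f, i, j, l}  B4 = {c, f, i, j, l}  B5 = {d, f, j, k, l}  B6 = {d, e, f, j, l}  B7 = {c, f, h, i, l}  B8 = {b, d, f, g, j}
Tree: B1–B2, B1–B3, B3–B4, B2–B5, B2–B6, B4–B7, B2–B8
The largest bag has 5 vertices, giving width 4; this decomposition certifies tw(G) ≤ 4. Conversely, {d, f, g, j, l} is a clique of size 5, and the vertices of any clique must share a bag in every tree decomposition; so some bag has ≥ 5 vertices and tw(G) ≥ 4. The upper and lower bounds meet at 4, so that is the treewidth.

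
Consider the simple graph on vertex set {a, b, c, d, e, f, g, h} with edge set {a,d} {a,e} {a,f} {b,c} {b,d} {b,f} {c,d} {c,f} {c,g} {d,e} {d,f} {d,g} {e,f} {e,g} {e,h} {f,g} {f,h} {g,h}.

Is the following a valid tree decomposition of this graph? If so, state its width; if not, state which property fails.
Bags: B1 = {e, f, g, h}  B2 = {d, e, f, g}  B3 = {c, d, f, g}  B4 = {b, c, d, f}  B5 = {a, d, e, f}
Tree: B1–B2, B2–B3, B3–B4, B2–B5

Every vertex of G appears in some bag (union = {a, b, c, d, e, f, g, h}); every edge is covered by a bag; and for each vertex v the set of bags containing v is connected in the bag tree. The decomposition is therefore valid. The largest bag has 4 vertices, so the width is 3.

Yes; width 3.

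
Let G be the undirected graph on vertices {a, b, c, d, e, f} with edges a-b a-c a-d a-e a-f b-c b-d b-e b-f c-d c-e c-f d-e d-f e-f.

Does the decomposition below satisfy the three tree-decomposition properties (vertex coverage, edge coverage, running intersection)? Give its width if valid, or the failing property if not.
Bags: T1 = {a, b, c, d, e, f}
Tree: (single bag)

Yes; width 5.

Vertex coverage: the bags together contain {a, b, c, d, e, f}, the full vertex set. Edge coverage: each edge of G has both endpoints in at least one bag. Running intersection: for every vertex, the bags containing it form a connected subtree. All three properties hold, so this is a valid tree decomposition of width max|bag| − 1 = 5, and hence tw(G) ≤ 5.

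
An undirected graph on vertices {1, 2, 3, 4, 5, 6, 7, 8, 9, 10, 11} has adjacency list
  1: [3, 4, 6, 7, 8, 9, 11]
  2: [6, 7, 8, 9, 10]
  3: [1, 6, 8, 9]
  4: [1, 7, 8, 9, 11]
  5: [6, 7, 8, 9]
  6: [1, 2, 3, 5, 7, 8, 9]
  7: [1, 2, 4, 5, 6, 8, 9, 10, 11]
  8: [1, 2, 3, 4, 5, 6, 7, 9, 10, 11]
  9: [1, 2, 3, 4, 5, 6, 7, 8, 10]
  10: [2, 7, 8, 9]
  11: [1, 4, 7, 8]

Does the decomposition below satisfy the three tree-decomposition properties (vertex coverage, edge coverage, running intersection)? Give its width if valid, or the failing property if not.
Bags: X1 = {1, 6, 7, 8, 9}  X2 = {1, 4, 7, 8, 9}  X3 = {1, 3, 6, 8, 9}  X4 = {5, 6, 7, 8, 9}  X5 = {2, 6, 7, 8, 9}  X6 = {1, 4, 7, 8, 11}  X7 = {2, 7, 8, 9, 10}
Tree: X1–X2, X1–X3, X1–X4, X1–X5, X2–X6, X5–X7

Yes; width 4.

Every vertex of G appears in some bag (union = {1, 2, 3, 4, 5, 6, 7, 8, 9, 10, 11}); every edge is covered by a bag; and for each vertex v the set of bags containing v is connected in the bag tree. The decomposition is therefore valid. The largest bag has 5 vertices, so the width is 4.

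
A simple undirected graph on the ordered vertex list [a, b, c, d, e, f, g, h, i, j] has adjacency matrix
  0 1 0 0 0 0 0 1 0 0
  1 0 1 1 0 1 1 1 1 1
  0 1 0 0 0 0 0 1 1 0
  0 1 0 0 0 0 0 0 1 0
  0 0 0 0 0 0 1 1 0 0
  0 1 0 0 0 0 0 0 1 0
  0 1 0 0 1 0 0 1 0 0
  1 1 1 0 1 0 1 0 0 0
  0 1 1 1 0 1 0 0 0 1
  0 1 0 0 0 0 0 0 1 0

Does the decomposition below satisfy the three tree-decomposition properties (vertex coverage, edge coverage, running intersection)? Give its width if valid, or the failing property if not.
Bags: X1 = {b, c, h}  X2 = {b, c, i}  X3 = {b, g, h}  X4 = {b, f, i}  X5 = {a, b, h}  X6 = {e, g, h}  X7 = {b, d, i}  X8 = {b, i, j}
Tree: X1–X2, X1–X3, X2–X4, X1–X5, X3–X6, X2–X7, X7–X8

Yes; width 2.

Checking the three conditions: (i) the bags cover all of {a, b, c, d, e, f, g, h, i, j}; (ii) for each edge, some bag contains both endpoints; (iii) the bags containing any fixed vertex form a subtree. All hold, so the decomposition is valid with width 3 − 1 = 2.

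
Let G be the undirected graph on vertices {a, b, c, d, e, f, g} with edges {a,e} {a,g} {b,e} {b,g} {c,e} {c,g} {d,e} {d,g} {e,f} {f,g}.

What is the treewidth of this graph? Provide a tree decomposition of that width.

Every bag has size at most 3, so the width is 3 − 1 = 2 and tw(G) ≤ 2. Since g–b–e–a–g is a cycle in G, G is not acyclic. Forests are exactly the graphs of treewidth ≤ 1, so tw(G) ≥ 2. Hence tw(G) = 2 exactly.

Treewidth 2.
One optimal decomposition is:
Bags: B1 = {b, e, g}  B2 = {a, e, g}  B3 = {d, e, g}  B4 = {c, e, g}  B5 = {e, f, g}
Tree: B1–B2, B2–B3, B3–B4, B4–B5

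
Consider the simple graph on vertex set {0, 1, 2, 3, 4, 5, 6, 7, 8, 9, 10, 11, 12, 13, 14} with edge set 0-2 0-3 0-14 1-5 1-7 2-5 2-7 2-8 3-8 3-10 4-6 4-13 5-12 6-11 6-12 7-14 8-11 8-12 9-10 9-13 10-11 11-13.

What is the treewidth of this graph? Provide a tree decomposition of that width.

The largest bag has 4 vertices, giving width 3; this decomposition certifies tw(G) ≤ 3. For the lower bound: the 4 vertex sets {1,7,14}, {5}, {2}, {0,3,8,12} are disjoint, each induces a connected subgraph, and every pair is joined by at least one edge of G. Contracting each set to a single vertex therefore yields K_{4} as a minor, and since treewidth is minor-monotone, tw(G) ≥ tw(K_{4}) = 3. Combining the bounds, tw(G) = 3.

Treewidth 3.
One optimal decomposition is:
Bags: B1 = {1, 5, 7, 14}  B2 = {2, 5, 7, 14}  B3 = {0, 2, 5, 14}  B4 = {0, 2, 5, 12}  B5 = {0, 2, 8, 12}  B6 = {0, 3, 8, 12}  B7 = {3, 6, 8, 12}  B8 = {3, 6, 8, 11}  B9 = {3, 6, 10, 11}  B10 = {4, 6, 10, 11}  B11 = {4, 10, 11, 13}  B12 = {4, 9, 10, 13}
Tree: B1–B2, B2–B3, B3–B4, B4–B5, B5–B6, B6–B7, B7–B8, B8–B9, B9–B10, B10–B11, B11–B12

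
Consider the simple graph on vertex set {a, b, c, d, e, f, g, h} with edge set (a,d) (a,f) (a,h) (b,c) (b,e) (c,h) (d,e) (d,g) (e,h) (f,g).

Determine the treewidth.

2

A width-2 tree decomposition is:
Bags: B1 = {b, c, e}  B2 = {c, e, h}  B3 = {d, e, h}  B4 = {a, d, h}  B5 = {a, d, g}  B6 = {a, f, g}
Tree: B1–B2, B2–B3, B3–B4, B4–B5, B5–B6
Every bag has size at most 3, so the width is 3 − 1 = 2 and tw(G) ≤ 2. Since b–c–h–e–b is a cycle in G, G is not acyclic. Forests are exactly the graphs of treewidth ≤ 1, so tw(G) ≥ 2. The upper and lower bounds meet at 2, so that is the treewidth.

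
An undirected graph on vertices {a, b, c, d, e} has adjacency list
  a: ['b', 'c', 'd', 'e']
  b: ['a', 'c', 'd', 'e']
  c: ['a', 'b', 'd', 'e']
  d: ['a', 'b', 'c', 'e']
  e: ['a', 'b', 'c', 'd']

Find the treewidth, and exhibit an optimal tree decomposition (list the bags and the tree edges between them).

With just one bag of size 5, the width is 5 − 1 = 4, so tw(G) ≤ 4. Conversely, {a, b, c, d, e} is a clique of size 5, and the vertices of any clique must share a bag in every tree decomposition; so some bag has ≥ 5 vertices and tw(G) ≥ 4. Combining the bounds, tw(G) = 4.

Treewidth 4.
One optimal decomposition is:
Bags: B1 = {a, b, c, d, e}
Tree: (single bag)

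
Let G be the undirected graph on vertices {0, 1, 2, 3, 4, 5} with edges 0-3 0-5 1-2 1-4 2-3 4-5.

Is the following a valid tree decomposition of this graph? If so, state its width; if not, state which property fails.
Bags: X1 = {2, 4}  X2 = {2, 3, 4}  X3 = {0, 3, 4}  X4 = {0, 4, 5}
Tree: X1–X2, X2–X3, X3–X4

No — vertex 1 appears in no bag.

A tree decomposition must satisfy three properties: every vertex lies in some bag; for every edge, both endpoints lie together in some bag; and for every vertex, the bags containing it form a connected subtree. Here vertex 1 appears in no bag, so the decomposition is invalid.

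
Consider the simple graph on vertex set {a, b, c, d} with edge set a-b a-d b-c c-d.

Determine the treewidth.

2

A width-2 tree decomposition is:
Bags: B1 = {a, b, d}  B2 = {b, c, d}
Tree: B1–B2
The largest bag has 3 vertices, giving width 2; this decomposition certifies tw(G) ≤ 2. The edges b–a–d–c–b form a cycle, so G is not a tree and its treewidth is at least 2. Combining the bounds, tw(G) = 2.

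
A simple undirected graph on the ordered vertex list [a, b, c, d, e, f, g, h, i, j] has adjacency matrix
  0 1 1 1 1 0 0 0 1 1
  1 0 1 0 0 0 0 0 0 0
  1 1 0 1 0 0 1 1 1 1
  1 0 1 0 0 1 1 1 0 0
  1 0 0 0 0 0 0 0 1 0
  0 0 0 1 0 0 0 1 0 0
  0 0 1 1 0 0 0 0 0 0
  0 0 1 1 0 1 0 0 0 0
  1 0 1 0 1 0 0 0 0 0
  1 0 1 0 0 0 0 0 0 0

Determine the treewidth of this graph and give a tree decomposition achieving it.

Treewidth 2.
Bags: B1 = {c, d, h}  B2 = {a, c, d}  B3 = {a, c, j}  B4 = {c, d, g}  B5 = {a, b, c}  B6 = {a, c, i}  B7 = {a, e, i}  B8 = {d, f, h}
Tree: B1–B2, B2–B3, B2–B4, B3–B5, B3–B6, B6–B7, B1–B8

The largest bag has 3 vertices, giving width 2; this decomposition certifies tw(G) ≤ 2. Conversely, {a, e, i} is a clique of size 3, and the vertices of any clique must share a bag in every tree decomposition; so some bag has ≥ 3 vertices and tw(G) ≥ 2. Therefore the treewidth is 2.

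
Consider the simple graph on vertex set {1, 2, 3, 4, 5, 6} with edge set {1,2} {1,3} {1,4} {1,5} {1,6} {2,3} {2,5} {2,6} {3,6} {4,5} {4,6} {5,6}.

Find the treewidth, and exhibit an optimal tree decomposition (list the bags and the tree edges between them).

Each bag holds 4 vertices, so the decomposition has width 3, which upper-bounds the treewidth. For the lower bound, the 4 vertices {1, 2, 3, 6} are pairwise adjacent, and any tree decomposition puts a clique entirely inside one bag — forcing width ≥ 3. Hence tw(G) = 3 exactly.

Treewidth 3.
Bags: B1 = {1, 2, 5, 6}  B2 = {1, 4, 5, 6}  B3 = {1, 2, 3, 6}
Tree: B1–B2, B1–B3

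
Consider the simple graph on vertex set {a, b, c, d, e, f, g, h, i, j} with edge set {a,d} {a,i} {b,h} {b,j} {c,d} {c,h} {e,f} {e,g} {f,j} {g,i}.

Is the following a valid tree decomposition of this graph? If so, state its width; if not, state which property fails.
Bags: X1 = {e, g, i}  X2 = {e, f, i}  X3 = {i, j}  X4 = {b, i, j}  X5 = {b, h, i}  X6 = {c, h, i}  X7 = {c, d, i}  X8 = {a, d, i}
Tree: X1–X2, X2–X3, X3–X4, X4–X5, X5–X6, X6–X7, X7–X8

No — edge (f,j) lies in no bag.

A tree decomposition must satisfy three properties: every vertex lies in some bag; for every edge, both endpoints lie together in some bag; and for every vertex, the bags containing it form a connected subtree. Here edge (f,j) lies in no bag, so the decomposition is invalid.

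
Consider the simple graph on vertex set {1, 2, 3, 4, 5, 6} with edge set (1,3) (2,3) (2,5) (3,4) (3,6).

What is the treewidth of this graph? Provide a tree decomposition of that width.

Treewidth 1.
One such decomposition:
Bags: B1 = {3, 6}  B2 = {2, 3}  B3 = {2, 5}  B4 = {3, 4}  B5 = {1, 3}
Tree: B1–B2, B2–B3, B1–B4, B1–B5

The largest bag has 2 vertices, giving width 1; this decomposition certifies tw(G) ≤ 1. Any graph with an edge has treewidth ≥ 1, and G has the edge 3–6. Combining the bounds, tw(G) = 1.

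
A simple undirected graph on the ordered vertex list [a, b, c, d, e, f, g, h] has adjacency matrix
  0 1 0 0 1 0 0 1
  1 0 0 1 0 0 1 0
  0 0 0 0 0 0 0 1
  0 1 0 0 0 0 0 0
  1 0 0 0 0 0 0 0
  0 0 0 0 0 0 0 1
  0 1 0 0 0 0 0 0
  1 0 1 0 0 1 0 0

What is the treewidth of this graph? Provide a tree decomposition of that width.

Treewidth 1.
One such decomposition:
Bags: B1 = {a, h}  B2 = {a, e}  B3 = {a, b}  B4 = {f, h}  B5 = {c, h}  B6 = {b, d}  B7 = {b, g}
Tree: B1–B2, B1–B3, B1–B4, B4–B5, B3–B6, B6–B7

Each bag holds 2 vertices, so the decomposition has width 1, which upper-bounds the treewidth. Since G has at least one edge (e.g. a–h), it is not an edgeless graph, so tw(G) ≥ 1. Hence tw(G) = 1 exactly.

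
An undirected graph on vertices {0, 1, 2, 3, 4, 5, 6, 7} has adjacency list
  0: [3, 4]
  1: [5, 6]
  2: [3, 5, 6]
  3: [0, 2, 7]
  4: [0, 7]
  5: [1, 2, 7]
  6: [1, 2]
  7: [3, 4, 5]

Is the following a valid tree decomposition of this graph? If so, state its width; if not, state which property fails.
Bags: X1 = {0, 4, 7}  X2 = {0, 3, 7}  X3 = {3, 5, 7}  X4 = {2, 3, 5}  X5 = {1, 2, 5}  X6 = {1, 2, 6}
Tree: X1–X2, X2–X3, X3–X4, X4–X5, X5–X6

Yes; width 2.

Vertex coverage: the bags together contain {0, 1, 2, 3, 4, 5, 6, 7}, the full vertex set. Edge coverage: each edge of G has both endpoints in at least one bag. Running intersection: for every vertex, the bags containing it form a connected subtree. All three properties hold, so this is a valid tree decomposition of width max|bag| − 1 = 2, and hence tw(G) ≤ 2.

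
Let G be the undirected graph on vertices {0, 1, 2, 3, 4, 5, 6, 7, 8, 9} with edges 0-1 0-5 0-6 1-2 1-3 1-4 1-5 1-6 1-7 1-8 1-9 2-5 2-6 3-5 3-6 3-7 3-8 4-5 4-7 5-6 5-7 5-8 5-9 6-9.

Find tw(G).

3

A width-3 tree decomposition is:
Bags: B1 = {1, 3, 5, 6}  B2 = {1, 3, 5, 8}  B3 = {1, 2, 5, 6}  B4 = {1, 5, 6, 9}  B5 = {1, 3, 5, 7}  B6 = {0, 1, 5, 6}  B7 = {1, 4, 5, 7}
Tree: B1–B2, B1–B3, B3–B4, B2–B5, B3–B6, B5–B7
The largest bag has 4 vertices, giving width 3; this decomposition certifies tw(G) ≤ 3. On the other hand G contains the 4-clique {1, 3, 5, 8}. A clique must lie in a single bag of any decomposition, so no decomposition can have width below 3. Hence tw(G) = 3 exactly.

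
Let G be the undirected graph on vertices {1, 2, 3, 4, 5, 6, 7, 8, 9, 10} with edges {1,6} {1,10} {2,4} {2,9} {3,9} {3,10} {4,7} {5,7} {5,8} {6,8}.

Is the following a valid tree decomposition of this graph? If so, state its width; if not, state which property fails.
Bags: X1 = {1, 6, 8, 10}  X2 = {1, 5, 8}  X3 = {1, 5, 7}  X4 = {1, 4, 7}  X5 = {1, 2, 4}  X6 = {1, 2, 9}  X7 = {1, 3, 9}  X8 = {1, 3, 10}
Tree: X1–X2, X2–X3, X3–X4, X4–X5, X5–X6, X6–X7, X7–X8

A tree decomposition must satisfy three properties: every vertex lies in some bag; for every edge, both endpoints lie together in some bag; and for every vertex, the bags containing it form a connected subtree. Here bags containing vertex 10 are not connected in the tree, so the decomposition is invalid.

No — bags containing vertex 10 are not connected in the tree.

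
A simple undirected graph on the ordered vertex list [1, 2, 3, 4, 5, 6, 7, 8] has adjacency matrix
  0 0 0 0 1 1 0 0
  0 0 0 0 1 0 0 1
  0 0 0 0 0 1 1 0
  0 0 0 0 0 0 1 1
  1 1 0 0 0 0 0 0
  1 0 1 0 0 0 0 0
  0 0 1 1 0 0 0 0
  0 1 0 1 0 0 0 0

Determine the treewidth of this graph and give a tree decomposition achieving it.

Treewidth 2.
One optimal decomposition is:
Bags: B1 = {2, 5, 8}  B2 = {4, 5, 8}  B3 = {4, 5, 7}  B4 = {3, 5, 7}  B5 = {3, 5, 6}  B6 = {1, 5, 6}
Tree: B1–B2, B2–B3, B3–B4, B4–B5, B5–B6

The largest bag has 3 vertices, giving width 2; this decomposition certifies tw(G) ≤ 2. Since 5–2–8–4–7–3–6–1–5 is a cycle in G, G is not acyclic. Forests are exactly the graphs of treewidth ≤ 1, so tw(G) ≥ 2. The upper and lower bounds meet at 2, so that is the treewidth.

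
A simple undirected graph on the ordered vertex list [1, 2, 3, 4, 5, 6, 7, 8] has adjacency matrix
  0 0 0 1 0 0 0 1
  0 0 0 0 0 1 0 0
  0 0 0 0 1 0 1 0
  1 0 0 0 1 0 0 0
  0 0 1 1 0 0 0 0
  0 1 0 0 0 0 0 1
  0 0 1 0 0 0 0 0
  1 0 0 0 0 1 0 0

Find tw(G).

A width-1 tree decomposition is:
Bags: B1 = {2, 6}  B2 = {6, 8}  B3 = {1, 8}  B4 = {1, 4}  B5 = {4, 5}  B6 = {3, 5}  B7 = {3, 7}
Tree: B1–B2, B2–B3, B3–B4, B4–B5, B5–B6, B6–B7
The largest bag has 2 vertices, giving width 1; this decomposition certifies tw(G) ≤ 1. Since G has at least one edge (e.g. 2–6), it is not an edgeless graph, so tw(G) ≥ 1. The upper and lower bounds meet at 1, so that is the treewidth.

1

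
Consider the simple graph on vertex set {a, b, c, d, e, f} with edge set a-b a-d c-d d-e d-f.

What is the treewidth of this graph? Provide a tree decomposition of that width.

Treewidth 1.
One such decomposition:
Bags: B1 = {c, d}  B2 = {a, d}  B3 = {a, b}  B4 = {d, e}  B5 = {d, f}
Tree: B1–B2, B2–B3, B1–B4, B2–B5

The largest bag has 2 vertices, giving width 1; this decomposition certifies tw(G) ≤ 1. Any graph with an edge has treewidth ≥ 1, and G has the edge c–d. The upper and lower bounds meet at 1, so that is the treewidth.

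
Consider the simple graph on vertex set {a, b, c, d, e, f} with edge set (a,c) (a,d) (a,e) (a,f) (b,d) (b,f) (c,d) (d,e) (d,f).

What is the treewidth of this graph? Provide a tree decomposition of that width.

The largest bag has 3 vertices, giving width 2; this decomposition certifies tw(G) ≤ 2. For the lower bound, the 3 vertices {a, d, e} are pairwise adjacent, and any tree decomposition puts a clique entirely inside one bag — forcing width ≥ 2. Combining the bounds, tw(G) = 2.

Treewidth 2.
Bags: B1 = {a, d, e}  B2 = {a, c, d}  B3 = {a, d, f}  B4 = {b, d, f}
Tree: B1–B2, B2–B3, B3–B4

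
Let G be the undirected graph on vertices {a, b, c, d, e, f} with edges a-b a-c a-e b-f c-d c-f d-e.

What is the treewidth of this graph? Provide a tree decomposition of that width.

Each bag holds 3 vertices, so the decomposition has width 2, which upper-bounds the treewidth. The edges e–d–c–a–e form a cycle, so G is not a tree and its treewidth is at least 2. Hence tw(G) = 2 exactly.

Treewidth 2.
Bags: B1 = {a, d, e}  B2 = {a, c, d}  B3 = {a, b, c}  B4 = {b, c, f}
Tree: B1–B2, B2–B3, B3–B4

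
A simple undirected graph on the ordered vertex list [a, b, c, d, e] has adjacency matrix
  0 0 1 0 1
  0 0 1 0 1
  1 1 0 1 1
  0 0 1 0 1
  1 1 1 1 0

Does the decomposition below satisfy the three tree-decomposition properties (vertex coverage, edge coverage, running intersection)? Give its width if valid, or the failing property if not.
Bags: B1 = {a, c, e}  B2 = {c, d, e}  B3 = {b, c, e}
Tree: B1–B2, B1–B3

Yes; width 2.

Every vertex of G appears in some bag (union = {a, b, c, d, e}); every edge is covered by a bag; and for each vertex v the set of bags containing v is connected in the bag tree. The decomposition is therefore valid. The largest bag has 3 vertices, so the width is 2.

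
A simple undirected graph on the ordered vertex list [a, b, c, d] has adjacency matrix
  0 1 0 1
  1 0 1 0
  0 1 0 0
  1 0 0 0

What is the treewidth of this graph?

1

A width-1 tree decomposition is:
Bags: B1 = {a, b}  B2 = {b, c}  B3 = {a, d}
Tree: B1–B2, B1–B3
Every bag has size at most 2, so the width is 2 − 1 = 1 and tw(G) ≤ 1. Since G has at least one edge (e.g. b–a), it is not an edgeless graph, so tw(G) ≥ 1. The upper and lower bounds meet at 1, so that is the treewidth.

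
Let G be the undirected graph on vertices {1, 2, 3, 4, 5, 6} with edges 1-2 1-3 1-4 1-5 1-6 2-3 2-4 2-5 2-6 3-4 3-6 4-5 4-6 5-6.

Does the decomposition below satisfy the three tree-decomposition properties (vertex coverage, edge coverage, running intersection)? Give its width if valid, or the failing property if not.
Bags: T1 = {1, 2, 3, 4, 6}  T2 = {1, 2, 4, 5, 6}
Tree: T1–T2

Yes; width 4.

Checking the three conditions: (i) the bags cover all of {1, 2, 3, 4, 5, 6}; (ii) for each edge, some bag contains both endpoints; (iii) the bags containing any fixed vertex form a subtree. All hold, so the decomposition is valid with width 5 − 1 = 4.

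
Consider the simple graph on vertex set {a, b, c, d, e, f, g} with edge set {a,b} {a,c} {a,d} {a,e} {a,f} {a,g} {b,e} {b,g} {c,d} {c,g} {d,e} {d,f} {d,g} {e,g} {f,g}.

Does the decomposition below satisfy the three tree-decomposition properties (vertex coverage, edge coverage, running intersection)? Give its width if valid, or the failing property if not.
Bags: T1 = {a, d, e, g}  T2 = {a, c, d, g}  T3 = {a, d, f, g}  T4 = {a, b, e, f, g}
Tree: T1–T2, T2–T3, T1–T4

No — bags containing vertex f are not connected in the tree.

A tree decomposition must satisfy three properties: every vertex lies in some bag; for every edge, both endpoints lie together in some bag; and for every vertex, the bags containing it form a connected subtree. Here bags containing vertex f are not connected in the tree, so the decomposition is invalid.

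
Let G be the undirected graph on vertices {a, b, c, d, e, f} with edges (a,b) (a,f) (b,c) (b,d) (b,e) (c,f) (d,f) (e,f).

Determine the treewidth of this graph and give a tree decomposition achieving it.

Every bag has size at most 3, so the width is 3 − 1 = 2 and tw(G) ≤ 2. For the lower bound, G contains the cycle f–e–b–a–f, so G is not a forest; only forests have treewidth ≤ 1, hence tw(G) ≥ 2. The upper and lower bounds meet at 2, so that is the treewidth.

Treewidth 2.
Bags: B1 = {b, e, f}  B2 = {a, b, f}  B3 = {b, c, f}  B4 = {b, d, f}
Tree: B1–B2, B2–B3, B3–B4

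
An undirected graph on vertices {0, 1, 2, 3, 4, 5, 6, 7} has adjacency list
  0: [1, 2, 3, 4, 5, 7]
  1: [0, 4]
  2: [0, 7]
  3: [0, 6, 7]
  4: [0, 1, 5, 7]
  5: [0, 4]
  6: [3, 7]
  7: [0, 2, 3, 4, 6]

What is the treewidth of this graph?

2

A width-2 tree decomposition is:
Bags: B1 = {0, 2, 7}  B2 = {0, 3, 7}  B3 = {0, 4, 7}  B4 = {0, 1, 4}  B5 = {0, 4, 5}  B6 = {3, 6, 7}
Tree: B1–B2, B1–B3, B3–B4, B4–B5, B2–B6
Every bag has size at most 3, so the width is 3 − 1 = 2 and tw(G) ≤ 2. Conversely, {0, 2, 7} is a clique of size 3, and the vertices of any clique must share a bag in every tree decomposition; so some bag has ≥ 3 vertices and tw(G) ≥ 2. The upper and lower bounds meet at 2, so that is the treewidth.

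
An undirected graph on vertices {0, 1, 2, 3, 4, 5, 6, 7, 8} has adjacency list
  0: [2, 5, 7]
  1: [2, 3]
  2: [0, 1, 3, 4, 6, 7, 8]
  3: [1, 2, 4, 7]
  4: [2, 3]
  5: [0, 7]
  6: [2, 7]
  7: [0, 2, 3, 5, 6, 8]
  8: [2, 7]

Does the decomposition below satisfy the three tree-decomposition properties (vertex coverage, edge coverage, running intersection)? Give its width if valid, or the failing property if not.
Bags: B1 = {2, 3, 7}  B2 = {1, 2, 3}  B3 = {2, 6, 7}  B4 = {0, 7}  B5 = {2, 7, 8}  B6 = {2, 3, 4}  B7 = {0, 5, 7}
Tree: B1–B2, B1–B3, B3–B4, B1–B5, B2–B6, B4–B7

A tree decomposition must satisfy three properties: every vertex lies in some bag; for every edge, both endpoints lie together in some bag; and for every vertex, the bags containing it form a connected subtree. Here edge (2,0) lies in no bag, so the decomposition is invalid.

No — edge (2,0) lies in no bag.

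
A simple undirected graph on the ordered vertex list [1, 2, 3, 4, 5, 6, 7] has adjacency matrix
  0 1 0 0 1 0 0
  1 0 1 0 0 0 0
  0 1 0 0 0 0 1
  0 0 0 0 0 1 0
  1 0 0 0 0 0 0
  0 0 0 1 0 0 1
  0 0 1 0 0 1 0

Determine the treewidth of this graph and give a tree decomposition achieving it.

Treewidth 1.
One optimal decomposition is:
Bags: B1 = {4, 6}  B2 = {6, 7}  B3 = {3, 7}  B4 = {2, 3}  B5 = {1, 2}  B6 = {1, 5}
Tree: B1–B2, B2–B3, B3–B4, B4–B5, B5–B6

Each bag holds 2 vertices, so the decomposition has width 1, which upper-bounds the treewidth. Any graph with an edge has treewidth ≥ 1, and G has the edge 4–6. Therefore the treewidth is 1.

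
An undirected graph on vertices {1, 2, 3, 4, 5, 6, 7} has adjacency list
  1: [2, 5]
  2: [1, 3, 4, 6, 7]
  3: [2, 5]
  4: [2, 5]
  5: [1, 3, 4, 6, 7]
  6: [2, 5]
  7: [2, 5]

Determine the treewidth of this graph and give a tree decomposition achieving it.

Treewidth 2.
Bags: B1 = {2, 3, 5}  B2 = {2, 5, 7}  B3 = {2, 5, 6}  B4 = {2, 4, 5}  B5 = {1, 2, 5}
Tree: B1–B2, B2–B3, B3–B4, B4–B5

The largest bag has 3 vertices, giving width 2; this decomposition certifies tw(G) ≤ 2. The edges 2–3–5–7–2 form a cycle, so G is not a tree and its treewidth is at least 2. The upper and lower bounds meet at 2, so that is the treewidth.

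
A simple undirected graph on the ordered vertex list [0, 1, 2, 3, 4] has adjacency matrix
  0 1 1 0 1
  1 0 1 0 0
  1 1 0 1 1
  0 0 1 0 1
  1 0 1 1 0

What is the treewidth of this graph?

A width-2 tree decomposition is:
Bags: B1 = {0, 2, 4}  B2 = {2, 3, 4}  B3 = {0, 1, 2}
Tree: B1–B2, B1–B3
Each bag holds 3 vertices, so the decomposition has width 2, which upper-bounds the treewidth. For the lower bound, the 3 vertices {0, 1, 2} are pairwise adjacent, and any tree decomposition puts a clique entirely inside one bag — forcing width ≥ 2. Hence tw(G) = 2 exactly.

2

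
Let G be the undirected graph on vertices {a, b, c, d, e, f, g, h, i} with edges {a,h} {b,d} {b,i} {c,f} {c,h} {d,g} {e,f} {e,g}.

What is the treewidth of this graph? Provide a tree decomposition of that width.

Treewidth 1.
One optimal decomposition is:
Bags: B1 = {b, i}  B2 = {b, d}  B3 = {d, g}  B4 = {e, g}  B5 = {e, f}  B6 = {c, f}  B7 = {c, h}  B8 = {a, h}
Tree: B1–B2, B2–B3, B3–B4, B4–B5, B5–B6, B6–B7, B7–B8

Every bag has size at most 2, so the width is 2 − 1 = 1 and tw(G) ≤ 1. Since G has at least one edge (e.g. i–b), it is not an edgeless graph, so tw(G) ≥ 1. Combining the bounds, tw(G) = 1.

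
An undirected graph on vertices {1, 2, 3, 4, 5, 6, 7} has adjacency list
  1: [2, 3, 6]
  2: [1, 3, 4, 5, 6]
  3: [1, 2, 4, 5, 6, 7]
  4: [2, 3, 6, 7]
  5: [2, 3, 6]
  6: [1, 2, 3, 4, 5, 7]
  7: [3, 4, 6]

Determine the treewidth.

3

A width-3 tree decomposition is:
Bags: B1 = {2, 3, 5, 6}  B2 = {2, 3, 4, 6}  B3 = {3, 4, 6, 7}  B4 = {1, 2, 3, 6}
Tree: B1–B2, B2–B3, B2–B4
Each bag holds 4 vertices, so the decomposition has width 3, which upper-bounds the treewidth. Conversely, {1, 2, 3, 6} is a clique of size 4, and the vertices of any clique must share a bag in every tree decomposition; so some bag has ≥ 4 vertices and tw(G) ≥ 3. Therefore the treewidth is 3.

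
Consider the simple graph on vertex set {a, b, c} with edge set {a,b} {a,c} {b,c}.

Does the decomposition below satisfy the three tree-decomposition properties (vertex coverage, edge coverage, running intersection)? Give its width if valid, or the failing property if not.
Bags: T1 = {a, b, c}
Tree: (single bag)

Every vertex of G appears in some bag (union = {a, b, c}); every edge is covered by a bag; and for each vertex v the set of bags containing v is connected in the bag tree. The decomposition is therefore valid. The largest bag has 3 vertices, so the width is 2.

Yes; width 2.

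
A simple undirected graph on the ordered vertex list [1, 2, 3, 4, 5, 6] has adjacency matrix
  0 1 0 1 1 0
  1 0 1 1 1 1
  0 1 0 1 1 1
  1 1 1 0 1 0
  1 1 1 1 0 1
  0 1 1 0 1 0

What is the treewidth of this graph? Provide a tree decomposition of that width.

Treewidth 3.
One such decomposition:
Bags: B1 = {2, 3, 5, 6}  B2 = {2, 3, 4, 5}  B3 = {1, 2, 4, 5}
Tree: B1–B2, B2–B3

The largest bag has 4 vertices, giving width 3; this decomposition certifies tw(G) ≤ 3. On the other hand G contains the 4-clique {1, 2, 4, 5}. A clique must lie in a single bag of any decomposition, so no decomposition can have width below 3. The upper and lower bounds meet at 3, so that is the treewidth.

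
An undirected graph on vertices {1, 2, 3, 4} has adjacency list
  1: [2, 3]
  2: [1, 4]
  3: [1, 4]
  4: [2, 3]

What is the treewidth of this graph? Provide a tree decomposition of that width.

Treewidth 2.
One such decomposition:
Bags: B1 = {1, 2, 3}  B2 = {2, 3, 4}
Tree: B1–B2

Every bag has size at most 3, so the width is 3 − 1 = 2 and tw(G) ≤ 2. Since 3–1–2–4–3 is a cycle in G, G is not acyclic. Forests are exactly the graphs of treewidth ≤ 1, so tw(G) ≥ 2. Hence tw(G) = 2 exactly.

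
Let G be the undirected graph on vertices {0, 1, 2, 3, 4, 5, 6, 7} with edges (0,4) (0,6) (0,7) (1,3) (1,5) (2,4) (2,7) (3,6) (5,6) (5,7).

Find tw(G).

2

A width-2 tree decomposition is:
Bags: B1 = {1, 3, 6}  B2 = {1, 5, 6}  B3 = {0, 5, 6}  B4 = {0, 5, 7}  B5 = {0, 4, 7}  B6 = {2, 4, 7}
Tree: B1–B2, B2–B3, B3–B4, B4–B5, B5–B6
Every bag has size at most 3, so the width is 3 − 1 = 2 and tw(G) ≤ 2. The edges 3–1–5–6–3 form a cycle, so G is not a tree and its treewidth is at least 2. Combining the bounds, tw(G) = 2.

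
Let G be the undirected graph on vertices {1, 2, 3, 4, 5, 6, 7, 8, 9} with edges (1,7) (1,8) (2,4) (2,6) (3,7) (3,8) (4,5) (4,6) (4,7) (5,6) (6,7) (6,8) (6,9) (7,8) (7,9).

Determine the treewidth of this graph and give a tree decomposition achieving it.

The largest bag has 3 vertices, giving width 2; this decomposition certifies tw(G) ≤ 2. For the lower bound, the 3 vertices {1, 7, 8} are pairwise adjacent, and any tree decomposition puts a clique entirely inside one bag — forcing width ≥ 2. Hence tw(G) = 2 exactly.

Treewidth 2.
Bags: B1 = {6, 7, 8}  B2 = {3, 7, 8}  B3 = {4, 6, 7}  B4 = {1, 7, 8}  B5 = {2, 4, 6}  B6 = {6, 7, 9}  B7 = {4, 5, 6}
Tree: B1–B2, B1–B3, B1–B4, B3–B5, B3–B6, B5–B7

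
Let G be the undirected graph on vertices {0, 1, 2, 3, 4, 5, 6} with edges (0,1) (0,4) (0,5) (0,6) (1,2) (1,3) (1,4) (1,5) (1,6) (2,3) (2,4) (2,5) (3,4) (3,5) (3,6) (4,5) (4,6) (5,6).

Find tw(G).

A width-4 tree decomposition is:
Bags: B1 = {1, 3, 4, 5, 6}  B2 = {0, 1, 4, 5, 6}  B3 = {1, 2, 3, 4, 5}
Tree: B1–B2, B1–B3
The largest bag has 5 vertices, giving width 4; this decomposition certifies tw(G) ≤ 4. For the lower bound, the 5 vertices {0, 1, 4, 5, 6} are pairwise adjacent, and any tree decomposition puts a clique entirely inside one bag — forcing width ≥ 4. Hence tw(G) = 4 exactly.

4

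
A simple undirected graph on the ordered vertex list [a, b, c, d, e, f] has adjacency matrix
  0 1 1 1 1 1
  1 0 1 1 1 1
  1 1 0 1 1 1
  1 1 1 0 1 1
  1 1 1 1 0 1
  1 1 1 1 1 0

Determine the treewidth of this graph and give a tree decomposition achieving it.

Treewidth 5.
One optimal decomposition is:
Bags: B1 = {a, b, c, d, e, f}
Tree: (single bag)

With just one bag of size 6, the width is 6 − 1 = 5, so tw(G) ≤ 5. Conversely, {a, b, c, d, e, f} is a clique of size 6, and the vertices of any clique must share a bag in every tree decomposition; so some bag has ≥ 6 vertices and tw(G) ≥ 5. Therefore the treewidth is 5.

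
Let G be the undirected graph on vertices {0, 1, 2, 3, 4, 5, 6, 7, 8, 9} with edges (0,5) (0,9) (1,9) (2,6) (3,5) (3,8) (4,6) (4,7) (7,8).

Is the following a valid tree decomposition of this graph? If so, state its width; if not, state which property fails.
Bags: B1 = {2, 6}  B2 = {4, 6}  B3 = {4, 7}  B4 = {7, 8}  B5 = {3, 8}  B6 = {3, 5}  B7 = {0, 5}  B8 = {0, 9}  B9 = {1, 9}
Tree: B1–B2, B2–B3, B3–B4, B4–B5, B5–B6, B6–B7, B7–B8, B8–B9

Yes; width 1.

Checking the three conditions: (i) the bags cover all of {0, 1, 2, 3, 4, 5, 6, 7, 8, 9}; (ii) for each edge, some bag contains both endpoints; (iii) the bags containing any fixed vertex form a subtree. All hold, so the decomposition is valid with width 2 − 1 = 1.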